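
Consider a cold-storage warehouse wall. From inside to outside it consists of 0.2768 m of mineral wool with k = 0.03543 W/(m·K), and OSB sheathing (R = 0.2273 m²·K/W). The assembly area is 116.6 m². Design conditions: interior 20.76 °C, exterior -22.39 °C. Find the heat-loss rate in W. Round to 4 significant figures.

625.8 W

0.2768/0.03543 = 7.8126
R_total = 7.8126 + 0.2273 = 8.0399 m²·K/W
Q = A·ΔT/R = 116.6 × (20.76 − (-22.39)) / 8.0399 = 625.79 W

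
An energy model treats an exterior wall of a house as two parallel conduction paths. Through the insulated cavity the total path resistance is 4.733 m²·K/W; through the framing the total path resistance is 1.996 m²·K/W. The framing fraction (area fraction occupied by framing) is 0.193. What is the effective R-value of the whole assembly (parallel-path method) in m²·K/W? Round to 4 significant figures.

3.743 m²·K/W

U_eff = 0.807/4.733 + 0.193/1.996 = 0.1705 + 0.096693 = 0.2672
R_eff = 1/U_eff = 3.7425 m²·K/W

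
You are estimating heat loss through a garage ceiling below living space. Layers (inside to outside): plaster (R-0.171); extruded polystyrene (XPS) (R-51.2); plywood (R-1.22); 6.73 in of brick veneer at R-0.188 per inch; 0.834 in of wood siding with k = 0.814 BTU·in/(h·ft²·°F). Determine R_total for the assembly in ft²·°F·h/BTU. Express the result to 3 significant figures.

6.73 × 0.188 = 1.265
0.834/0.814 = 1.025
R_total = 0.171 + 51.2 + 1.22 + 1.265 + 1.025 = 54.88 ft²·°F·h/BTU

54.9 ft²·°F·h/BTU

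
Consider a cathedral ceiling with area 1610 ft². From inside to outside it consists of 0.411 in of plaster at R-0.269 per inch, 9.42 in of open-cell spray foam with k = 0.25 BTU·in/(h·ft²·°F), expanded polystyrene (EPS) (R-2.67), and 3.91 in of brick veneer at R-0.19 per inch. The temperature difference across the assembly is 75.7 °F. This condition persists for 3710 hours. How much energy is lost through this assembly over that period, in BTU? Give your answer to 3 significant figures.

11000000 BTU

0.411 × 0.269 = 0.1106
9.42/0.25 = 37.68
3.91 × 0.19 = 0.7429
R_total = 0.1106 + 37.68 + 2.67 + 0.7429 = 41.2 ft²·°F·h/BTU
Q = 1610 × 75.7 / 41.2 = 2958 BTU/h
E = 2958 × 3710 = 10970000 BTU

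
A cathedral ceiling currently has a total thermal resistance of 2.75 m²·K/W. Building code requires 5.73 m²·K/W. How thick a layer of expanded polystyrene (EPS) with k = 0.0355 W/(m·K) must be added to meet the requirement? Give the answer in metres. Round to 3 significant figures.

0.106 m

ΔR = 5.73 − 2.75 = 2.98 m²·K/W
L = ΔR × k = 2.98 × 0.0355 = 0.1058 m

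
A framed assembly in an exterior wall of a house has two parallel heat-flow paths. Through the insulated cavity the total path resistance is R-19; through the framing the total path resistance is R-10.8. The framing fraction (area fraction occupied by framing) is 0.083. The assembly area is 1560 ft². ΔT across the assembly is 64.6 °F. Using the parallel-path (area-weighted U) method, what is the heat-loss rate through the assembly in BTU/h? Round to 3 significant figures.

U_eff = 0.917/19 + 0.083/10.8 = 0.04826 + 0.007685 = 0.05595
R_eff = 1/U_eff = 17.87 ft²·°F·h/BTU
Q = 1560 × 64.6 / 17.87 = 5638 BTU/h

5640 BTU/h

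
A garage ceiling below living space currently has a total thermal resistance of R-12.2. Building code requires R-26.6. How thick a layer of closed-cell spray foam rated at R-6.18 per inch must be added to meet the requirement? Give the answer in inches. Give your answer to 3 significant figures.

ΔR = 26.6 − 12.2 = 14.4 ft²·°F·h/BTU
L = ΔR / (R/in) = 14.4/6.18 = 2.33 in

2.33 in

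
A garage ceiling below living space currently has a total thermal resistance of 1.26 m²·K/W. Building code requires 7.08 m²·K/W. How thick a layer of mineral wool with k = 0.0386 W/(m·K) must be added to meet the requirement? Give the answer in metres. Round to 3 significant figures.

ΔR = 7.08 − 1.26 = 5.82 m²·K/W
L = ΔR × k = 5.82 × 0.0386 = 0.2247 m

0.225 m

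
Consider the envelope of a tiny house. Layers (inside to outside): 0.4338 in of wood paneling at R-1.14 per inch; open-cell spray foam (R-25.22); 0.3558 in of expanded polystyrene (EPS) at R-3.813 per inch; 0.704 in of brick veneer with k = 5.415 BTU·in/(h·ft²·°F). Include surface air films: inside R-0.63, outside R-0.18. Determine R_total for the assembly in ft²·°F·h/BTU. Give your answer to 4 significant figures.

28.01 ft²·°F·h/BTU

0.4338 × 1.14 = 0.49453
0.3558 × 3.813 = 1.3567
0.704/5.415 = 0.13001
R_total = 0.63 + 0.49453 + 25.22 + 1.3567 + 0.13001 + 0.18 = 28.011 ft²·°F·h/BTU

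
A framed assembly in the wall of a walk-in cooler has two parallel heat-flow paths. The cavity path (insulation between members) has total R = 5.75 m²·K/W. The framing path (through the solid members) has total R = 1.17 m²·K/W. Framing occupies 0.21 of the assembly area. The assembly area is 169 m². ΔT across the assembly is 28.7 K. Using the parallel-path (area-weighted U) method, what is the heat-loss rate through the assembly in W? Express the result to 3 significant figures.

U_eff = 0.79/5.75 + 0.21/1.17 = 0.1374 + 0.1795 = 0.3169
R_eff = 1/U_eff = 3.156 m²·K/W
Q = 169 × 28.7 / 3.156 = 1537 W

1540 W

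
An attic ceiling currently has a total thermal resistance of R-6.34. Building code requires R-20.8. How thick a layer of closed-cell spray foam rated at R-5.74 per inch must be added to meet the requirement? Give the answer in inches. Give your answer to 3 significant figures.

2.52 in

ΔR = 20.8 − 6.34 = 14.46 ft²·°F·h/BTU
L = ΔR / (R/in) = 14.46/5.74 = 2.519 in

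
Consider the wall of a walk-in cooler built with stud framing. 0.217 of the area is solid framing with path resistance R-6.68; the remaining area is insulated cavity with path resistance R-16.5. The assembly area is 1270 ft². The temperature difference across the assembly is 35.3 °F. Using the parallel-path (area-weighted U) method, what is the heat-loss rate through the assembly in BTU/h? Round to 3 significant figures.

3580 BTU/h

U_eff = 0.783/16.5 + 0.217/6.68 = 0.04745 + 0.03249 = 0.07994
R_eff = 1/U_eff = 12.51 ft²·°F·h/BTU
Q = 1270 × 35.3 / 12.51 = 3584 BTU/h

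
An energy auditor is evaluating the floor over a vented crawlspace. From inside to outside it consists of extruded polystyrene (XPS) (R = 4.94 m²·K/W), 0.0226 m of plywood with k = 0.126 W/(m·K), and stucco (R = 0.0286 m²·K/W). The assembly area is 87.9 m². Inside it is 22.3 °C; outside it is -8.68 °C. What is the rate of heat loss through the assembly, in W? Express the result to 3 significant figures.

0.0226/0.126 = 0.1794
R_total = 4.94 + 0.1794 + 0.0286 = 5.148 m²·K/W
Q = A·ΔT/R = 87.9 × (22.3 − (-8.68)) / 5.148 = 529 W

529 W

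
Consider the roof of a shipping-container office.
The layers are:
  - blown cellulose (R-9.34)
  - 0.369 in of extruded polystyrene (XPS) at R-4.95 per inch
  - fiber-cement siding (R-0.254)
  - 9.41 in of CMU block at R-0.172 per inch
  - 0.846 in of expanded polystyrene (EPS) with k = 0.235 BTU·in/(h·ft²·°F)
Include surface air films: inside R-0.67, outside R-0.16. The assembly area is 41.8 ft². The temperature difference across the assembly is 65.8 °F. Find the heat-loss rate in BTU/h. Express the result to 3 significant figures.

157 BTU/h

0.369 × 4.95 = 1.827
9.41 × 0.172 = 1.619
0.846/0.235 = 3.6
R_total = 0.67 + 9.34 + 1.827 + 0.254 + 1.619 + 3.6 + 0.16 = 17.47 ft²·°F·h/BTU
Q = A·ΔT/R = 41.8 × 65.8 / 17.47 = 157.4 BTU/h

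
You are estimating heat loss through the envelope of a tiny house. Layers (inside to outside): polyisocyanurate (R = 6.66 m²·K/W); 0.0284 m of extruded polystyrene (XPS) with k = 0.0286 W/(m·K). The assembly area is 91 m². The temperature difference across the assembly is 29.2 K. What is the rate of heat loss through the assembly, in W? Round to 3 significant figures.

0.0284/0.0286 = 0.993
R_total = 6.66 + 0.993 = 7.653 m²·K/W
Q = A·ΔT/R = 91 × 29.2 / 7.653 = 347.2 W

347 W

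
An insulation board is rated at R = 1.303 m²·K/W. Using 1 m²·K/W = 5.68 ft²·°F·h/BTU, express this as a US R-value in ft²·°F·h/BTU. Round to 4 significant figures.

R_US = 1.303 × 5.68 = 7.401

7.401 ft²·°F·h/BTU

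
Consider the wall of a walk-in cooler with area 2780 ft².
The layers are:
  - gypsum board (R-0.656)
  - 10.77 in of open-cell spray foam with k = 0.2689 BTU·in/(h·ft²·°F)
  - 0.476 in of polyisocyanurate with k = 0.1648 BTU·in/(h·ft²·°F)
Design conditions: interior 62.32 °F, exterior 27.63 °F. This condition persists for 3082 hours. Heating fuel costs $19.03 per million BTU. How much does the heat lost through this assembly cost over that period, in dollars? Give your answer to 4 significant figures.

10.77/0.2689 = 40.052
0.476/0.1648 = 2.8883
R_total = 0.656 + 40.052 + 2.8883 = 43.596 ft²·°F·h/BTU
Q = 2780 × (62.32 − 27.63) / 43.596 = 2212.1 BTU/h
E = 2212.1 × 3082 = 6817600 BTU
Cost = 6817600/10⁶ × 19.03 = $129.74

129.7 dollars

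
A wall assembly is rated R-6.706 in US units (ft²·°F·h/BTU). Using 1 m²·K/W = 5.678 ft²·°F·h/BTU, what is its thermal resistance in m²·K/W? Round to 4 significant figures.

R_SI = 6.706/5.678 = 1.181

1.181 m²·K/W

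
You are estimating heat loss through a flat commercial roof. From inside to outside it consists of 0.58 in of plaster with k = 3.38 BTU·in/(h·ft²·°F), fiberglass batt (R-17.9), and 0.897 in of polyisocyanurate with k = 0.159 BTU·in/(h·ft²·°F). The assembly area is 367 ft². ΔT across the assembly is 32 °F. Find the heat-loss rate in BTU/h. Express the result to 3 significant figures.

0.58/3.38 = 0.1716
0.897/0.159 = 5.642
R_total = 0.1716 + 17.9 + 5.642 = 23.71 ft²·°F·h/BTU
Q = A·ΔT/R = 367 × 32 / 23.71 = 495.3 BTU/h

495 BTU/h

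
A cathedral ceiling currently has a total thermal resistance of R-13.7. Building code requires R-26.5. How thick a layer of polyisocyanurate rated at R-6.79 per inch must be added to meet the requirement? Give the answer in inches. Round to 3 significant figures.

1.89 in

ΔR = 26.5 − 13.7 = 12.8 ft²·°F·h/BTU
L = ΔR / (R/in) = 12.8/6.79 = 1.885 in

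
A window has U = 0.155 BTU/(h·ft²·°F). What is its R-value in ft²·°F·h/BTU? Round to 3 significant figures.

R = 1/U = 1/0.155 = 6.452

6.45 ft²·°F·h/BTU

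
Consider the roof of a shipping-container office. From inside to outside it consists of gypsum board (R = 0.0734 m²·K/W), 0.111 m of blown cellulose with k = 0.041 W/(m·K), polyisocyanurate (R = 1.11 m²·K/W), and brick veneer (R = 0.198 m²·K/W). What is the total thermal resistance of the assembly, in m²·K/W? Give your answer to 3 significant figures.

4.09 m²·K/W

0.111/0.041 = 2.707
R_total = 0.0734 + 2.707 + 1.11 + 0.198 = 4.089 m²·K/W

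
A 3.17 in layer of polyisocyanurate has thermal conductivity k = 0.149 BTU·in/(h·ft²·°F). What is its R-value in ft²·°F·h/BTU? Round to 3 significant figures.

R = L/k = 3.17/0.149 = 21.28 ft²·°F·h/BTU

21.3 ft²·°F·h/BTU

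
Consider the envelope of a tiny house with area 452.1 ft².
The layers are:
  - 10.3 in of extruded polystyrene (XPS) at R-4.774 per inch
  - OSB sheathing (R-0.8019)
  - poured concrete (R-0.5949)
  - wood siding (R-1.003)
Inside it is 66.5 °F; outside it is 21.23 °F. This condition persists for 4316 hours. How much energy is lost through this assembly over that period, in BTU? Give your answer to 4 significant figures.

1713000 BTU

10.3 × 4.774 = 49.172
R_total = 49.172 + 0.8019 + 0.5949 + 1.003 = 51.572 ft²·°F·h/BTU
Q = 452.1 × (66.5 − 21.23) / 51.572 = 396.85 BTU/h
E = 396.85 × 4316 = 1712800 BTU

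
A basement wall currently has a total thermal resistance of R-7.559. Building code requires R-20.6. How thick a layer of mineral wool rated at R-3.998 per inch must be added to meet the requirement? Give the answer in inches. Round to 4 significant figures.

ΔR = 20.6 − 7.559 = 13.041 ft²·°F·h/BTU
L = ΔR / (R/in) = 13.041/3.998 = 3.2619 in

3.262 in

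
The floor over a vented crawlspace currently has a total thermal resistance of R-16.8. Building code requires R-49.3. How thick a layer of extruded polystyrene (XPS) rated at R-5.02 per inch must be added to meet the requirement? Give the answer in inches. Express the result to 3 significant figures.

6.47 in

ΔR = 49.3 − 16.8 = 32.5 ft²·°F·h/BTU
L = ΔR / (R/in) = 32.5/5.02 = 6.474 in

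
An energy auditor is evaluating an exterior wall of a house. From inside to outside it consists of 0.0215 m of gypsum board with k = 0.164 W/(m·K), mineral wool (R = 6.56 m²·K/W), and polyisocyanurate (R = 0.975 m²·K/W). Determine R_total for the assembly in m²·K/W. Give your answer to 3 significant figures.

0.0215/0.164 = 0.1311
R_total = 0.1311 + 6.56 + 0.975 = 7.666 m²·K/W

7.67 m²·K/W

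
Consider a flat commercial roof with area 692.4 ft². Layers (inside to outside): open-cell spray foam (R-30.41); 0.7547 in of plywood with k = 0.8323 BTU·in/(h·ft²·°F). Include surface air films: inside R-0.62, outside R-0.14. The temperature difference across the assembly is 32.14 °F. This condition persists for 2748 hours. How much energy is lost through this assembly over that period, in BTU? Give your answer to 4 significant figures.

1906000 BTU

0.7547/0.8323 = 0.90676
R_total = 0.62 + 30.41 + 0.90676 + 0.14 = 32.077 ft²·°F·h/BTU
Q = 692.4 × 32.14 / 32.077 = 693.76 BTU/h
E = 693.76 × 2748 = 1906500 BTU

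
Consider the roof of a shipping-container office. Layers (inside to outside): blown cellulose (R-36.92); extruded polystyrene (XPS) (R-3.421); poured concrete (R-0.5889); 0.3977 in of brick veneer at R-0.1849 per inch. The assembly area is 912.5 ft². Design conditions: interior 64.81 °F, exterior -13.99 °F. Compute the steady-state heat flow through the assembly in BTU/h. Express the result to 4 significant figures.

0.3977 × 0.1849 = 0.073535
R_total = 36.92 + 3.421 + 0.5889 + 0.073535 = 41.003 ft²·°F·h/BTU
Q = A·ΔT/R = 912.5 × (64.81 − (-13.99)) / 41.003 = 1753.6 BTU/h

1754 BTU/h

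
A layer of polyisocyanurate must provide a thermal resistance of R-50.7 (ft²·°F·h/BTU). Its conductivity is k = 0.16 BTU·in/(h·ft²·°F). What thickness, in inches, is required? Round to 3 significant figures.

8.11 in

L = R × k = 50.7 × 0.16 = 8.112 in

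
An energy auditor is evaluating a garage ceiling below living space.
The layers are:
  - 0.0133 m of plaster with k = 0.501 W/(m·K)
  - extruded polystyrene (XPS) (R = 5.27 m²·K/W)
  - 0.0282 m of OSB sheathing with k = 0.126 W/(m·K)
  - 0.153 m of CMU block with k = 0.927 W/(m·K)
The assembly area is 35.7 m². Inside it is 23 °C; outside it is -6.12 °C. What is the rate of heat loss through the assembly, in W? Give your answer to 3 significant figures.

183 W

0.0133/0.501 = 0.02655
0.0282/0.126 = 0.2238
0.153/0.927 = 0.165
R_total = 0.02655 + 5.27 + 0.2238 + 0.165 = 5.685 m²·K/W
Q = A·ΔT/R = 35.7 × (23 − (-6.12)) / 5.685 = 182.9 W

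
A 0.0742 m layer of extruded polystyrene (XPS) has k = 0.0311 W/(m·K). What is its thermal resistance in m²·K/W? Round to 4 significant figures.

2.386 m²·K/W

R = L/k = 0.0742/0.0311 = 2.3859 m²·K/W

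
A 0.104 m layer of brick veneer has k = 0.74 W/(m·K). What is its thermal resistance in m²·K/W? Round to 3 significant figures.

0.141 m²·K/W

R = L/k = 0.104/0.74 = 0.1405 m²·K/W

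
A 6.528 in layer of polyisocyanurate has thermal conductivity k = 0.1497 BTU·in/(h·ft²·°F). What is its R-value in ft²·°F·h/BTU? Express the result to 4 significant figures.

43.61 ft²·°F·h/BTU

R = L/k = 6.528/0.1497 = 43.607 ft²·°F·h/BTU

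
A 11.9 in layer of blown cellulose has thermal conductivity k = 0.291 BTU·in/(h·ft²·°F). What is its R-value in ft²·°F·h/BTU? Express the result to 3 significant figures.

R = L/k = 11.9/0.291 = 40.89 ft²·°F·h/BTU

40.9 ft²·°F·h/BTU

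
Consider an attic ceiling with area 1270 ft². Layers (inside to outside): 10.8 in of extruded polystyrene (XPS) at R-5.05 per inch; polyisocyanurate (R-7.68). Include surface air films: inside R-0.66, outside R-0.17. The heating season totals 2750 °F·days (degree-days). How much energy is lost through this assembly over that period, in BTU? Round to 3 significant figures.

1330000 BTU

10.8 × 5.05 = 54.54
R_total = 0.66 + 54.54 + 7.68 + 0.17 = 63.05 ft²·°F·h/BTU
E = A × HDD × 24 / R = 1270 × 2750 × 24 / 63.05 = 1329000 BTU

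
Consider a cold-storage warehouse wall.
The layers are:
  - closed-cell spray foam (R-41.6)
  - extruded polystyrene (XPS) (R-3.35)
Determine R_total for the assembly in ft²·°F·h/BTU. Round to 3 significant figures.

R_total = 41.6 + 3.35 = 44.95 ft²·°F·h/BTU

45.0 ft²·°F·h/BTU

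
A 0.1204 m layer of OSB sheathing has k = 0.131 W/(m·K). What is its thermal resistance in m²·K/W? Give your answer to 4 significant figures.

R = L/k = 0.1204/0.131 = 0.91908 m²·K/W

0.9191 m²·K/W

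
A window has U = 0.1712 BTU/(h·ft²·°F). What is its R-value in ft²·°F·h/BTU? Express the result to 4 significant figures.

5.841 ft²·°F·h/BTU

R = 1/U = 1/0.1712 = 5.8411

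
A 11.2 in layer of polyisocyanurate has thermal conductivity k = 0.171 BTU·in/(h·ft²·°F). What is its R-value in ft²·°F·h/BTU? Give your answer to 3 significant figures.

R = L/k = 11.2/0.171 = 65.5 ft²·°F·h/BTU

65.5 ft²·°F·h/BTU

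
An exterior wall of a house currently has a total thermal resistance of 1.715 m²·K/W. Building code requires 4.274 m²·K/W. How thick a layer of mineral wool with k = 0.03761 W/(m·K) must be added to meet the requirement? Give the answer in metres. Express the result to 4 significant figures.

0.09624 m

ΔR = 4.274 − 1.715 = 2.559 m²·K/W
L = ΔR × k = 2.559 × 0.03761 = 0.096244 m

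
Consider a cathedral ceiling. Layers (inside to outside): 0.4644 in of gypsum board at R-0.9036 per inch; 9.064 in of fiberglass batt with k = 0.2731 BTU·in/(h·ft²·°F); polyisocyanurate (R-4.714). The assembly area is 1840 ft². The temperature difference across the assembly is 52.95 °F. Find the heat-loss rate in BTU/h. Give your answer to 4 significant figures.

2542 BTU/h

0.4644 × 0.9036 = 0.41963
9.064/0.2731 = 33.189
R_total = 0.41963 + 33.189 + 4.714 = 38.323 ft²·°F·h/BTU
Q = A·ΔT/R = 1840 × 52.95 / 38.323 = 2542.3 BTU/h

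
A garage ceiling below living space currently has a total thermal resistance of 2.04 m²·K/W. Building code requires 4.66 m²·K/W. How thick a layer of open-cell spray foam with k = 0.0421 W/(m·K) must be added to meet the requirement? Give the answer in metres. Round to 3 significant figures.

ΔR = 4.66 − 2.04 = 2.62 m²·K/W
L = ΔR × k = 2.62 × 0.0421 = 0.1103 m

0.110 m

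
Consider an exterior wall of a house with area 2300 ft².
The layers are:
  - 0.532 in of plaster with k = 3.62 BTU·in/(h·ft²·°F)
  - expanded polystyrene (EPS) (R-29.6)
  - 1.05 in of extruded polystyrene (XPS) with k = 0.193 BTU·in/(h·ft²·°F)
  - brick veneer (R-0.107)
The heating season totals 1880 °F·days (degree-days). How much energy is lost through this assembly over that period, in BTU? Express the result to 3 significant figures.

0.532/3.62 = 0.147
1.05/0.193 = 5.44
R_total = 0.147 + 29.6 + 5.44 + 0.107 = 35.29 ft²·°F·h/BTU
E = A × HDD × 24 / R = 2300 × 1880 × 24 / 35.29 = 2940000 BTU

2940000 BTU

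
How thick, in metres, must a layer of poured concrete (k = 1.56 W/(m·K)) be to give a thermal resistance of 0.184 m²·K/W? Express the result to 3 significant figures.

0.287 m

L = R·k = 0.184 × 1.56 = 0.287 m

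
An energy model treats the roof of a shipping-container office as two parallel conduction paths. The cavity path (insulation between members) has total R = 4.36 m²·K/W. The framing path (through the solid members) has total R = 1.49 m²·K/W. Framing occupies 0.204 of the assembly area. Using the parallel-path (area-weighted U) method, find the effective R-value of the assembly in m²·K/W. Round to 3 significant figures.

3.13 m²·K/W

U_eff = 0.796/4.36 + 0.204/1.49 = 0.1826 + 0.1369 = 0.3195
R_eff = 1/U_eff = 3.13 m²·K/W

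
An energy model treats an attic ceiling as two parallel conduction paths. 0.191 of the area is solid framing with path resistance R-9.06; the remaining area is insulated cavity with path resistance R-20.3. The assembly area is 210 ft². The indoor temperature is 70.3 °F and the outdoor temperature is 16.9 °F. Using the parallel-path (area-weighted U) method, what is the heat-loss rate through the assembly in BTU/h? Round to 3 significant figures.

683 BTU/h

U_eff = 0.809/20.3 + 0.191/9.06 = 0.03985 + 0.02108 = 0.06093
R_eff = 1/U_eff = 16.41 ft²·°F·h/BTU
Q = 210 × (70.3 − 16.9) / 16.41 = 683.3 BTU/h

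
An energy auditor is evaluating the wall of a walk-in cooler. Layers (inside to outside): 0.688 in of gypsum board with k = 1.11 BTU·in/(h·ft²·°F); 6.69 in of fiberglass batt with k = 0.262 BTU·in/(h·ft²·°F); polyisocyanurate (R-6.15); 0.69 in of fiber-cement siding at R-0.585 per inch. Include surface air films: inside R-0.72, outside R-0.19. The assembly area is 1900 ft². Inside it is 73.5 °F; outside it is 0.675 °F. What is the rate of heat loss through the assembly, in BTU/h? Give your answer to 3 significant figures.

4120 BTU/h

0.688/1.11 = 0.6198
6.69/0.262 = 25.53
0.69 × 0.585 = 0.4036
R_total = 0.72 + 0.6198 + 25.53 + 6.15 + 0.4036 + 0.19 = 33.62 ft²·°F·h/BTU
Q = A·ΔT/R = 1900 × (73.5 − 0.675) / 33.62 = 4116 BTU/h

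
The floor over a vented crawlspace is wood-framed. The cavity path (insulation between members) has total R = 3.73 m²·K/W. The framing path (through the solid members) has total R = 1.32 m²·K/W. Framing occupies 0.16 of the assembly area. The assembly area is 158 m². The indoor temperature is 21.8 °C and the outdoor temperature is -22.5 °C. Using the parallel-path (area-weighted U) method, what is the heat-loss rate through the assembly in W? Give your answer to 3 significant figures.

U_eff = 0.84/3.73 + 0.16/1.32 = 0.2252 + 0.1212 = 0.3464
R_eff = 1/U_eff = 2.887 m²·K/W
Q = 158 × (21.8 − (-22.5)) / 2.887 = 2425 W

2420 W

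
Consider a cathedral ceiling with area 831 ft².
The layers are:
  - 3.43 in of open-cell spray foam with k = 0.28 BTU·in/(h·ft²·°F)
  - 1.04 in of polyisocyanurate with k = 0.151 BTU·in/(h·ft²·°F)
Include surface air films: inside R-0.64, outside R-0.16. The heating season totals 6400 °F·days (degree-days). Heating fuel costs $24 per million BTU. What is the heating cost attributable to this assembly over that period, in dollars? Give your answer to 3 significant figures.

154 dollars

3.43/0.28 = 12.25
1.04/0.151 = 6.887
R_total = 0.64 + 12.25 + 6.887 + 0.16 = 19.94 ft²·°F·h/BTU
E = A × HDD × 24 / R = 831 × 6400 × 24 / 19.94 = 6402000 BTU
Cost = 6402000/10⁶ × 24 = $153.7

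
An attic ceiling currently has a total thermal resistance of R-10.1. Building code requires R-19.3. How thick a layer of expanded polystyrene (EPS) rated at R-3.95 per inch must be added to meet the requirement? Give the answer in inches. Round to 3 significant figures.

ΔR = 19.3 − 10.1 = 9.2 ft²·°F·h/BTU
L = ΔR / (R/in) = 9.2/3.95 = 2.329 in

2.33 in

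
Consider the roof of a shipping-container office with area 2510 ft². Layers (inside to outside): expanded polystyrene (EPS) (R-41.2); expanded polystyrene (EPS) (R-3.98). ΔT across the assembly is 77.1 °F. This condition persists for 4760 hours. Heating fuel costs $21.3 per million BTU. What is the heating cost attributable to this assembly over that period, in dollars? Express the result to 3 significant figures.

434 dollars

R_total = 41.2 + 3.98 = 45.18 ft²·°F·h/BTU
Q = 2510 × 77.1 / 45.18 = 4283 BTU/h
E = 4283 × 4760 = 20390000 BTU
Cost = 20390000/10⁶ × 21.3 = $434.3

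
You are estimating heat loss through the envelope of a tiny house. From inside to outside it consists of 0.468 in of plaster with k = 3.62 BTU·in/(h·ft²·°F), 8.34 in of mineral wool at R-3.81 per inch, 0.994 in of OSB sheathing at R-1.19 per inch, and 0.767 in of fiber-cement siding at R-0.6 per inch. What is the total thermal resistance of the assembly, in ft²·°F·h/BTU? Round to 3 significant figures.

0.468/3.62 = 0.1293
8.34 × 3.81 = 31.78
0.994 × 1.19 = 1.183
0.767 × 0.6 = 0.4602
R_total = 0.1293 + 31.78 + 1.183 + 0.4602 = 33.55 ft²·°F·h/BTU

33.5 ft²·°F·h/BTU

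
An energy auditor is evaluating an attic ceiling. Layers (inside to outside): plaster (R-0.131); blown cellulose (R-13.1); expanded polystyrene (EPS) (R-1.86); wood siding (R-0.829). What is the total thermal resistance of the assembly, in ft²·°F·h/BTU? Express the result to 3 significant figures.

R_total = 0.131 + 13.1 + 1.86 + 0.829 = 15.92 ft²·°F·h/BTU

15.9 ft²·°F·h/BTU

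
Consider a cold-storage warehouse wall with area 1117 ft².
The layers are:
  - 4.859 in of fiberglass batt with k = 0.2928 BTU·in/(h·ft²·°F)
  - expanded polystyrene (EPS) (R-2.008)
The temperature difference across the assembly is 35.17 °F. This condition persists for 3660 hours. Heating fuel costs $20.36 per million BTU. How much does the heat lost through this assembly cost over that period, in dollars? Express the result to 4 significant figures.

157.4 dollars

4.859/0.2928 = 16.595
R_total = 16.595 + 2.008 = 18.603 ft²·°F·h/BTU
Q = 1117 × 35.17 / 18.603 = 2111.8 BTU/h
E = 2111.8 × 3660 = 7729000 BTU
Cost = 7729000/10⁶ × 20.36 = $157.36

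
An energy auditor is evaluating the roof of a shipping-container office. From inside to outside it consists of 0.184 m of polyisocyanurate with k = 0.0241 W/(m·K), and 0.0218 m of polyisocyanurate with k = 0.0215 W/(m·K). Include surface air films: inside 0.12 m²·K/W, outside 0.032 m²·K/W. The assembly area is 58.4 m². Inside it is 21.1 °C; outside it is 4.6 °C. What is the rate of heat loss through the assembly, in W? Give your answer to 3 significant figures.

109 W

0.184/0.0241 = 7.635
0.0218/0.0215 = 1.014
R_total = 0.12 + 7.635 + 1.014 + 0.032 = 8.801 m²·K/W
Q = A·ΔT/R = 58.4 × (21.1 − 4.6) / 8.801 = 109.5 W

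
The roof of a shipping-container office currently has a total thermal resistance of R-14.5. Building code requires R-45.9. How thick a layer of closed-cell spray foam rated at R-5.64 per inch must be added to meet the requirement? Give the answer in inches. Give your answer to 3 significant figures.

ΔR = 45.9 − 14.5 = 31.4 ft²·°F·h/BTU
L = ΔR / (R/in) = 31.4/5.64 = 5.567 in

5.57 in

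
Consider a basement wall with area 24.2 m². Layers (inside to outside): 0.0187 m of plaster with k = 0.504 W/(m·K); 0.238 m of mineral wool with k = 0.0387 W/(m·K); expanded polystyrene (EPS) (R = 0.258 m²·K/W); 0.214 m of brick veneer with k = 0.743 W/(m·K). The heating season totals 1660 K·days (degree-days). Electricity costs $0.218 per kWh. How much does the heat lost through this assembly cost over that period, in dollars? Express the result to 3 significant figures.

0.0187/0.504 = 0.0371
0.238/0.0387 = 6.15
0.214/0.743 = 0.288
R_total = 0.0371 + 6.15 + 0.258 + 0.288 = 6.733 m²·K/W
E = A × HDD × 24 / R / 1000 = 24.2 × 1660 × 24 / 6.733 / 1000 = 143.2 kWh
Cost = 143.2 × 0.218 = $31.22

31.2 dollars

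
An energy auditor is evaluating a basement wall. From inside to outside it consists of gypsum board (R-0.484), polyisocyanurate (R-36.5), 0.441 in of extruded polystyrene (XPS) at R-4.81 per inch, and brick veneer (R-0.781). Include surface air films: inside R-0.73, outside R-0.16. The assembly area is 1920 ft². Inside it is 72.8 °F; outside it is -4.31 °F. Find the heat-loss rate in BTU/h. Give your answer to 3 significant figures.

3630 BTU/h

0.441 × 4.81 = 2.121
R_total = 0.73 + 0.484 + 36.5 + 2.121 + 0.781 + 0.16 = 40.78 ft²·°F·h/BTU
Q = A·ΔT/R = 1920 × (72.8 − (-4.31)) / 40.78 = 3631 BTU/h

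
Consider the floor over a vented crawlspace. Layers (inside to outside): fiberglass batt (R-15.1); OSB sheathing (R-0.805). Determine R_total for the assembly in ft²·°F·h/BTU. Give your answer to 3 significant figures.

R_total = 15.1 + 0.805 = 15.9 ft²·°F·h/BTU

15.9 ft²·°F·h/BTU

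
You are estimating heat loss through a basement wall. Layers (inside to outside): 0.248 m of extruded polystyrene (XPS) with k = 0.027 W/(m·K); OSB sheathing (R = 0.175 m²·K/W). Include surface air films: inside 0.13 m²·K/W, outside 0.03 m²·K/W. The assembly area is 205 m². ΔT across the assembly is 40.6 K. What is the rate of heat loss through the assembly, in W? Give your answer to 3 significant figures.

0.248/0.027 = 9.185
R_total = 0.13 + 9.185 + 0.175 + 0.03 = 9.52 m²·K/W
Q = A·ΔT/R = 205 × 40.6 / 9.52 = 874.2 W

874 W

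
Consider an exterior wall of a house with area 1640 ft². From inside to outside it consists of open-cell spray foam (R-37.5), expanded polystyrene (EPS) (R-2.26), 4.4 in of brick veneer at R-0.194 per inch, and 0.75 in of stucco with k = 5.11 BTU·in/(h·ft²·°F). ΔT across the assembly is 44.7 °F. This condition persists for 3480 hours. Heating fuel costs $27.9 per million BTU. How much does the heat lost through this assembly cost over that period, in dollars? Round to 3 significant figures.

4.4 × 0.194 = 0.8536
0.75/5.11 = 0.1468
R_total = 37.5 + 2.26 + 0.8536 + 0.1468 = 40.76 ft²·°F·h/BTU
Q = 1640 × 44.7 / 40.76 = 1799 BTU/h
E = 1799 × 3480 = 6259000 BTU
Cost = 6259000/10⁶ × 27.9 = $174.6

175 dollars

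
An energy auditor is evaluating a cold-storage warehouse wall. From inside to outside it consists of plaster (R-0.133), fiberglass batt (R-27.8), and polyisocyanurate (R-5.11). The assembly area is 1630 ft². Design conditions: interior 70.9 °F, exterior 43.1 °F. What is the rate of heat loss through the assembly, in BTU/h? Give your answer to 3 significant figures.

1370 BTU/h

R_total = 0.133 + 27.8 + 5.11 = 33.04 ft²·°F·h/BTU
Q = A·ΔT/R = 1630 × (70.9 − 43.1) / 33.04 = 1371 BTU/h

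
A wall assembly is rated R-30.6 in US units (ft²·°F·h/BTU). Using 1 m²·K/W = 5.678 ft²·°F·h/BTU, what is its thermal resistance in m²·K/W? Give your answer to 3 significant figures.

5.39 m²·K/W

R_SI = 30.6/5.678 = 5.389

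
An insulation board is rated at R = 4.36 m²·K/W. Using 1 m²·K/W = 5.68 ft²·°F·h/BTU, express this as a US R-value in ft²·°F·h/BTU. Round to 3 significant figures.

R_US = 4.36 × 5.68 = 24.76

24.8 ft²·°F·h/BTU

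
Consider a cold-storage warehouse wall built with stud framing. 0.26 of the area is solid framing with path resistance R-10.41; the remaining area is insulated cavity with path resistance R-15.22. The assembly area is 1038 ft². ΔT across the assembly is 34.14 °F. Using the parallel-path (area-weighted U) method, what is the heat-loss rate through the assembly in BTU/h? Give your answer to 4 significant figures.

U_eff = 0.74/15.22 + 0.26/10.41 = 0.04862 + 0.024976 = 0.073596
R_eff = 1/U_eff = 13.588 ft²·°F·h/BTU
Q = 1038 × 34.14 / 13.588 = 2608.1 BTU/h

2608 BTU/h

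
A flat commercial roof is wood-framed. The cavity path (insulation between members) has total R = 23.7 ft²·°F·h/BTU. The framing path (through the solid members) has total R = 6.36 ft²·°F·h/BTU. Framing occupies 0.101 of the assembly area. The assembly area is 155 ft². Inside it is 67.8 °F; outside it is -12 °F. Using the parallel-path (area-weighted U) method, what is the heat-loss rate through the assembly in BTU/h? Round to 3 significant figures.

666 BTU/h

U_eff = 0.899/23.7 + 0.101/6.36 = 0.03793 + 0.01588 = 0.05381
R_eff = 1/U_eff = 18.58 ft²·°F·h/BTU
Q = 155 × (67.8 − (-12)) / 18.58 = 665.6 BTU/h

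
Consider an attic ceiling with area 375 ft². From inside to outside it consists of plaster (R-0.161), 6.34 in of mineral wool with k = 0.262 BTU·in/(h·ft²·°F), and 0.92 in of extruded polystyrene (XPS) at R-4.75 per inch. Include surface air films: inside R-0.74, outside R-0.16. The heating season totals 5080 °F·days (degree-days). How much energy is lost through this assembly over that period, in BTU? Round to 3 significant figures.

1540000 BTU

6.34/0.262 = 24.2
0.92 × 4.75 = 4.37
R_total = 0.74 + 0.161 + 24.2 + 4.37 + 0.16 = 29.63 ft²·°F·h/BTU
E = A × HDD × 24 / R = 375 × 5080 × 24 / 29.63 = 1543000 BTU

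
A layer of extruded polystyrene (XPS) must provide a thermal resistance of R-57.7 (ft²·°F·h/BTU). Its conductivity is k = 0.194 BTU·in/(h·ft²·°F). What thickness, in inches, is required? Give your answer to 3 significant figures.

L = R × k = 57.7 × 0.194 = 11.19 in

11.2 in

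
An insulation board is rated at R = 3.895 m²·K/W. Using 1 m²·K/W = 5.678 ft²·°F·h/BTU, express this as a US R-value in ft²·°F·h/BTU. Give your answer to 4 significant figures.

22.12 ft²·°F·h/BTU

R_US = 3.895 × 5.678 = 22.116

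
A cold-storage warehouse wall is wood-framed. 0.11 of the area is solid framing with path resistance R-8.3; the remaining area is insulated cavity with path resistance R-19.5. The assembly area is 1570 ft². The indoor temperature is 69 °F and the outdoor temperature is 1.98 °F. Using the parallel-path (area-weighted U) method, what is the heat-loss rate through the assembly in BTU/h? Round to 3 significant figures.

6200 BTU/h

U_eff = 0.89/19.5 + 0.11/8.3 = 0.04564 + 0.01325 = 0.05889
R_eff = 1/U_eff = 16.98 ft²·°F·h/BTU
Q = 1570 × (69 − 1.98) / 16.98 = 6197 BTU/h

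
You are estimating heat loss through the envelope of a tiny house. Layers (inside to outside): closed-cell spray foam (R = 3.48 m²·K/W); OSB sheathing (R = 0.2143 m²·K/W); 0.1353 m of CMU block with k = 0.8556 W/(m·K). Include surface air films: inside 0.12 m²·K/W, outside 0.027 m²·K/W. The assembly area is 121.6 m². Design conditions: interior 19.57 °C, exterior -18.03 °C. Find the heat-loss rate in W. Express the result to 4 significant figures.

0.1353/0.8556 = 0.15813
R_total = 0.12 + 3.48 + 0.2143 + 0.15813 + 0.027 = 3.9994 m²·K/W
Q = A·ΔT/R = 121.6 × (19.57 − (-18.03)) / 3.9994 = 1143.2 W

1143 W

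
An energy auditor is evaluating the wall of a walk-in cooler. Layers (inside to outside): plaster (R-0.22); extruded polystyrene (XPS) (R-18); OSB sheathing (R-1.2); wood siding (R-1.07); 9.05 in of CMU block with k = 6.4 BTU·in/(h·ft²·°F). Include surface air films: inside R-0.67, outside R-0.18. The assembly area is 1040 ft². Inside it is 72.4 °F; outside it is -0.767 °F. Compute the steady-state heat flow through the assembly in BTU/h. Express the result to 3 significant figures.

9.05/6.4 = 1.414
R_total = 0.67 + 0.22 + 18 + 1.2 + 1.07 + 1.414 + 0.18 = 22.75 ft²·°F·h/BTU
Q = A·ΔT/R = 1040 × (72.4 − (-0.767)) / 22.75 = 3344 BTU/h

3340 BTU/h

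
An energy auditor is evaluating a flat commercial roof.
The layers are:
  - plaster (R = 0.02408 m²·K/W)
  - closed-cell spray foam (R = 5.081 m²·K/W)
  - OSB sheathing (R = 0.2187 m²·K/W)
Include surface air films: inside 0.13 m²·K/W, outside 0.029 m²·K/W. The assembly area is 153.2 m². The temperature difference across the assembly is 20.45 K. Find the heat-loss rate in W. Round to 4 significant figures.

R_total = 0.13 + 0.02408 + 5.081 + 0.2187 + 0.029 = 5.4828 m²·K/W
Q = A·ΔT/R = 153.2 × 20.45 / 5.4828 = 571.41 W

571.4 W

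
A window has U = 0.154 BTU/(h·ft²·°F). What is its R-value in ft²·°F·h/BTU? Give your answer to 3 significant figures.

R = 1/U = 1/0.154 = 6.494

6.49 ft²·°F·h/BTU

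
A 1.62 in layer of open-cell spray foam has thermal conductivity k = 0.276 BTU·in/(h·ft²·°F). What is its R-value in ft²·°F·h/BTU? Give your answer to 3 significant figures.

5.87 ft²·°F·h/BTU

R = L/k = 1.62/0.276 = 5.87 ft²·°F·h/BTU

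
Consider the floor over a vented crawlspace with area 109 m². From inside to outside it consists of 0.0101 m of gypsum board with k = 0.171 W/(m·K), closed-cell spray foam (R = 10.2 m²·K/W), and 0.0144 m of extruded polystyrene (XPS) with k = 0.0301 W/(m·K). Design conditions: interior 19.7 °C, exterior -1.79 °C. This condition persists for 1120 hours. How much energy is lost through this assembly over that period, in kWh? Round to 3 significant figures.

0.0101/0.171 = 0.05906
0.0144/0.0301 = 0.4784
R_total = 0.05906 + 10.2 + 0.4784 = 10.74 m²·K/W
Q = 109 × (19.7 − (-1.79)) / 10.74 = 218.2 W
E = 218.2 W × 1120 h / 1000 = 244.3 kWh

244 kWh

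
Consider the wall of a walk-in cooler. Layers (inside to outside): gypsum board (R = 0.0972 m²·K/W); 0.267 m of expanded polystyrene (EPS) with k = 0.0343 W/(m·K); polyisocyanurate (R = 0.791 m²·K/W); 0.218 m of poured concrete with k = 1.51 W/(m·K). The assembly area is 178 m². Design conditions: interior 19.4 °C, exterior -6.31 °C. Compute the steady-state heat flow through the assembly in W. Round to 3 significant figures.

519 W

0.267/0.0343 = 7.784
0.218/1.51 = 0.1444
R_total = 0.0972 + 7.784 + 0.791 + 0.1444 = 8.817 m²·K/W
Q = A·ΔT/R = 178 × (19.4 − (-6.31)) / 8.817 = 519.1 W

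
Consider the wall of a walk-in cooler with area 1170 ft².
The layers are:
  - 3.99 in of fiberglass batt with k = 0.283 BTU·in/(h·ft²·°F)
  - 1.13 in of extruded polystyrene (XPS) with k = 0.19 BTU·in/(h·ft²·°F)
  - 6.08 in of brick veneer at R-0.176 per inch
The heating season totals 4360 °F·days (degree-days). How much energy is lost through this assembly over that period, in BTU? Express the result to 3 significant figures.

3.99/0.283 = 14.1
1.13/0.19 = 5.947
6.08 × 0.176 = 1.07
R_total = 14.1 + 5.947 + 1.07 = 21.12 ft²·°F·h/BTU
E = A × HDD × 24 / R = 1170 × 4360 × 24 / 21.12 = 5798000 BTU

5800000 BTU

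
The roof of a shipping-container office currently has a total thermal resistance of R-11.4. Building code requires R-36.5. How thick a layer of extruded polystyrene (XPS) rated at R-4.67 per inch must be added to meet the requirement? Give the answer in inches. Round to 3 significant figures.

ΔR = 36.5 − 11.4 = 25.1 ft²·°F·h/BTU
L = ΔR / (R/in) = 25.1/4.67 = 5.375 in

5.37 in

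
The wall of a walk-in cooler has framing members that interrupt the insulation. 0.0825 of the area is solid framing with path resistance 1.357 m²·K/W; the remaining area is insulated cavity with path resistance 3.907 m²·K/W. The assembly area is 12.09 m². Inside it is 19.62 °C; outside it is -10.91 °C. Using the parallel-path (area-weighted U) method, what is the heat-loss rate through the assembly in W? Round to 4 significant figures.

U_eff = 0.9175/3.907 + 0.0825/1.357 = 0.23483 + 0.060796 = 0.29563
R_eff = 1/U_eff = 3.3826 m²·K/W
Q = 12.09 × (19.62 − (-10.91)) / 3.3826 = 109.12 W

109.1 W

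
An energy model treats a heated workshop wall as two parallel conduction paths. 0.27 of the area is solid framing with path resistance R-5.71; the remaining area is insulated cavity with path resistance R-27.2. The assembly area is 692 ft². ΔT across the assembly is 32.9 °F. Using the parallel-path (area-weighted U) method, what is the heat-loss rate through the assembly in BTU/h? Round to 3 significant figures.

1690 BTU/h

U_eff = 0.73/27.2 + 0.27/5.71 = 0.02684 + 0.04729 = 0.07412
R_eff = 1/U_eff = 13.49 ft²·°F·h/BTU
Q = 692 × 32.9 / 13.49 = 1688 BTU/h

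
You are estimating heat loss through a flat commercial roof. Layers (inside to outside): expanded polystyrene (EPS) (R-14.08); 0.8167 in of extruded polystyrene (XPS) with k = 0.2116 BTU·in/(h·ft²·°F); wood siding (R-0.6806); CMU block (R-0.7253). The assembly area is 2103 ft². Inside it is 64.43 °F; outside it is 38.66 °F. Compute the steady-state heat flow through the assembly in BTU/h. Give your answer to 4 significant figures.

2801 BTU/h

0.8167/0.2116 = 3.8596
R_total = 14.08 + 3.8596 + 0.6806 + 0.7253 = 19.346 ft²·°F·h/BTU
Q = A·ΔT/R = 2103 × (64.43 − 38.66) / 19.346 = 2801.4 BTU/h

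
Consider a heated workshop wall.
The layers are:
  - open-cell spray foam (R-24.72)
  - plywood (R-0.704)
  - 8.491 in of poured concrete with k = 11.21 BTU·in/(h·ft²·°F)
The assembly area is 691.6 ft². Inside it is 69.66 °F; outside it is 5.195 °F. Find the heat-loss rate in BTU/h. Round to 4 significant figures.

8.491/11.21 = 0.75745
R_total = 24.72 + 0.704 + 0.75745 = 26.181 ft²·°F·h/BTU
Q = A·ΔT/R = 691.6 × (69.66 − 5.195) / 26.181 = 1702.9 BTU/h

1703 BTU/h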